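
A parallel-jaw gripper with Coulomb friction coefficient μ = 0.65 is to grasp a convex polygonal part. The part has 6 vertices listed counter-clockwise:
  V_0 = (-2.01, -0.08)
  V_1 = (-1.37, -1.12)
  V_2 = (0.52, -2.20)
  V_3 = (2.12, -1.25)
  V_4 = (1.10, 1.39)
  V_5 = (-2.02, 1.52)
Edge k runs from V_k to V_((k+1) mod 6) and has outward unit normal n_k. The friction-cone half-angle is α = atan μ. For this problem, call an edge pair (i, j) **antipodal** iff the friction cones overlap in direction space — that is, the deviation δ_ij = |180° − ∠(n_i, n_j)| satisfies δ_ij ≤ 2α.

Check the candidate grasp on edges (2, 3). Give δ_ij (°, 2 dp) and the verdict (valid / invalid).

δ = 99.58°, invalid

α = atan 0.65 = 33.02°;  2α = 66.05°
edge 2: e_2 = (+1.60, +0.95);  n_2 = (+0.5105, -0.8599)
edge 3: e_3 = (-1.02, +2.64);  n_3 = (+0.9328, +0.3604)
∠(n_2, n_3) = 80.42°
δ = |180° − 80.42°| = 99.58°
99.58° > 2α = 66.05°  →  invalid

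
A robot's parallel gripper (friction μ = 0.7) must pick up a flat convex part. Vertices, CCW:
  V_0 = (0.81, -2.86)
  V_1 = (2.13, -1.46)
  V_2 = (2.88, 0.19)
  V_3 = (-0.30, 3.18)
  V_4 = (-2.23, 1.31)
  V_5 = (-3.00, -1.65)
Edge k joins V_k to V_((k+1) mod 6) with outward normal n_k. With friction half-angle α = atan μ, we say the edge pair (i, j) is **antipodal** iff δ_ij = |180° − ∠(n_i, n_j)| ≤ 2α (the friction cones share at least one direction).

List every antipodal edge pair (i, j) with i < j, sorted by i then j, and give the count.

α = atan 0.7 = 34.99°;  2α = 69.98°
n_0 = (+0.7276, -0.6860)
n_1 = (+0.9104, -0.4138)
n_2 = (+0.6850, +0.7285)
n_3 = (-0.6959, +0.7182)
n_4 = (-0.9678, +0.2518)
n_5 = (-0.3027, -0.9531)
  (0,1): δ = 161.13°  ·
  (0,2): δ = 89.92°  ·
  (0,3): δ = 2.59°  ✓
  (0,4): δ = 28.73°  ✓
  (0,5): δ = 115.70°  ·
  (1,2): δ = 108.79°  ·
  (1,3): δ = 21.46°  ✓
  (1,4): δ = 9.86°  ✓
  (1,5): δ = 96.82°  ·
  (2,3): δ = 92.67°  ·
  (2,4): δ = 61.35°  ✓
  (2,5): δ = 25.62°  ✓
  (3,4): δ = 148.68°  ·
  (3,5): δ = 61.71°  ✓
  (4,5): δ = 93.04°  ·
antipodal pairs: 7

count = 7; pairs: (0,3), (0,4), (1,3), (1,4), (2,4), (2,5), (3,5)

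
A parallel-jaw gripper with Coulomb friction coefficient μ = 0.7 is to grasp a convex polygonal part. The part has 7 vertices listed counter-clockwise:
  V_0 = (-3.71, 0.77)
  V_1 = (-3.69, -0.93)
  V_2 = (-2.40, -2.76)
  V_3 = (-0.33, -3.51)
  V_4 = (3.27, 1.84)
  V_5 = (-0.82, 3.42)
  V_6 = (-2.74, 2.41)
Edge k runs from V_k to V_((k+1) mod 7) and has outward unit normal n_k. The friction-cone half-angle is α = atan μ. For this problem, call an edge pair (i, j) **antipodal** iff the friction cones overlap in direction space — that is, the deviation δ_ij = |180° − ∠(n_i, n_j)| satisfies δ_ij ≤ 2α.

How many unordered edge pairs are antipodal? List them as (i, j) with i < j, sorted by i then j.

count = 8; pairs: (0,3), (0,4), (1,3), (1,4), (2,4), (2,5), (3,5), (3,6)

α = atan 0.7 = 34.99°;  2α = 69.98°
n_0 = (-0.9999, -0.0118)
n_1 = (-0.8173, -0.5762)
n_2 = (-0.3406, -0.9402)
n_3 = (+0.8297, -0.5583)
n_4 = (+0.3604, +0.9328)
n_5 = (-0.4656, +0.8850)
n_6 = (-0.8607, +0.5091)
  (0,1): δ = 145.49°  ·
  (0,2): δ = 110.59°  ·
  (0,3): δ = 34.61°  ✓
  (0,4): δ = 68.20°  ✓
  (0,5): δ = 117.07°  ·
  (0,6): δ = 148.72°  ·
  (1,2): δ = 145.10°  ·
  (1,3): δ = 69.12°  ✓
  (1,4): δ = 33.70°  ✓
  (1,5): δ = 82.57°  ·
  (1,6): δ = 114.22°  ·
  (2,3): δ = 104.02°  ·
  (2,4): δ = 1.21°  ✓
  (2,5): δ = 47.66°  ✓
  (2,6): δ = 79.31°  ·
  (3,4): δ = 77.19°  ·
  (3,5): δ = 28.32°  ✓
  (3,6): δ = 3.33°  ✓
  (4,5): δ = 131.13°  ·
  (4,6): δ = 99.48°  ·
  (5,6): δ = 148.35°  ·
antipodal pairs: 8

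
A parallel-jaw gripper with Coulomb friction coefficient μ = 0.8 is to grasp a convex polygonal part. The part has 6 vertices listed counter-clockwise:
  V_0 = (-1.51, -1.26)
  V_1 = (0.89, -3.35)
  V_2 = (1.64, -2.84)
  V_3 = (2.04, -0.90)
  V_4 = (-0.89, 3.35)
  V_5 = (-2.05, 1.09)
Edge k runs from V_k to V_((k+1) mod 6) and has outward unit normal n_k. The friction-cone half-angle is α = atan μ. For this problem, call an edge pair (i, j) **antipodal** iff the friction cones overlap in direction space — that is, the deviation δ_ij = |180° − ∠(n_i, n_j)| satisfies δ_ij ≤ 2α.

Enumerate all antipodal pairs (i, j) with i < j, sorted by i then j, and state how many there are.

count = 8; pairs: (0,2), (0,3), (1,4), (1,5), (2,4), (2,5), (3,4), (3,5)

α = atan 0.8 = 38.66°;  2α = 77.32°
n_0 = (-0.6567, -0.7541)
n_1 = (+0.5623, -0.8269)
n_2 = (+0.9794, -0.2019)
n_3 = (+0.8233, +0.5676)
n_4 = (-0.8897, +0.4566)
n_5 = (-0.9746, -0.2240)
  (0,1): δ = 104.73°  ·
  (0,2): δ = 60.60°  ✓
  (0,3): δ = 14.37°  ✓
  (0,4): δ = 103.88°  ·
  (0,5): δ = 143.99°  ·
  (1,2): δ = 135.87°  ·
  (1,3): δ = 89.63°  ·
  (1,4): δ = 28.61°  ✓
  (1,5): δ = 68.73°  ✓
  (2,3): δ = 133.77°  ·
  (2,4): δ = 15.52°  ✓
  (2,5): δ = 24.59°  ✓
  (3,4): δ = 61.75°  ✓
  (3,5): δ = 21.64°  ✓
  (4,5): δ = 139.89°  ·
antipodal pairs: 8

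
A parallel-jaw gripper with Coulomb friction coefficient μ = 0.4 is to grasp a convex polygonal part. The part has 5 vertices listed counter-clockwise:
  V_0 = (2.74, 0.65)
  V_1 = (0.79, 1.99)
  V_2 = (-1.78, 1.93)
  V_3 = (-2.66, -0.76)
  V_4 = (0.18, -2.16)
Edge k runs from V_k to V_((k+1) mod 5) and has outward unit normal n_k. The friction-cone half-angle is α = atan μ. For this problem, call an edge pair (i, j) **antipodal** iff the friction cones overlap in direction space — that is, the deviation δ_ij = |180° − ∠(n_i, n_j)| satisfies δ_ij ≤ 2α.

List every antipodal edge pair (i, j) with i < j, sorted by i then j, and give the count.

α = atan 0.4 = 21.80°;  2α = 43.60°
n_0 = (+0.5663, +0.8242)
n_1 = (-0.0233, +0.9997)
n_2 = (-0.9504, +0.3109)
n_3 = (-0.4422, -0.8969)
n_4 = (+0.7392, -0.6735)
  (0,1): δ = 144.17°  ·
  (0,2): δ = 73.62°  ·
  (0,3): δ = 8.25°  ✓
  (0,4): δ = 82.16°  ·
  (1,2): δ = 109.45°  ·
  (1,3): δ = 27.58°  ✓
  (1,4): δ = 46.33°  ·
  (2,3): δ = 98.13°  ·
  (2,4): δ = 24.22°  ✓
  (3,4): δ = 106.09°  ·
antipodal pairs: 3

count = 3; pairs: (0,3), (1,3), (2,4)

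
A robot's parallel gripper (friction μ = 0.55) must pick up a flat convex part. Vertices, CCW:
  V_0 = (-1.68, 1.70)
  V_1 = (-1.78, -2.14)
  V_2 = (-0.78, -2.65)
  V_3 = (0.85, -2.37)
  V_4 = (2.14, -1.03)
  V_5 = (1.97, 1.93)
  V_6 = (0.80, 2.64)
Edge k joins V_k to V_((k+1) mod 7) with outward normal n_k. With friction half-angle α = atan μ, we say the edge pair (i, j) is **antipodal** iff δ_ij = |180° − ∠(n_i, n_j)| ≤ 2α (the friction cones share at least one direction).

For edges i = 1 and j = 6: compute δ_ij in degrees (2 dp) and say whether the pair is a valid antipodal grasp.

α = atan 0.55 = 28.81°;  2α = 57.62°
edge 1: e_1 = (+1.00, -0.51);  n_1 = (-0.4543, -0.8908)
edge 6: e_6 = (-2.48, -0.94);  n_6 = (-0.3544, +0.9351)
∠(n_1, n_6) = 132.22°
δ = |180° − 132.22°| = 47.78°
47.78° ≤ 2α = 57.62°  →  valid

δ = 47.78°, valid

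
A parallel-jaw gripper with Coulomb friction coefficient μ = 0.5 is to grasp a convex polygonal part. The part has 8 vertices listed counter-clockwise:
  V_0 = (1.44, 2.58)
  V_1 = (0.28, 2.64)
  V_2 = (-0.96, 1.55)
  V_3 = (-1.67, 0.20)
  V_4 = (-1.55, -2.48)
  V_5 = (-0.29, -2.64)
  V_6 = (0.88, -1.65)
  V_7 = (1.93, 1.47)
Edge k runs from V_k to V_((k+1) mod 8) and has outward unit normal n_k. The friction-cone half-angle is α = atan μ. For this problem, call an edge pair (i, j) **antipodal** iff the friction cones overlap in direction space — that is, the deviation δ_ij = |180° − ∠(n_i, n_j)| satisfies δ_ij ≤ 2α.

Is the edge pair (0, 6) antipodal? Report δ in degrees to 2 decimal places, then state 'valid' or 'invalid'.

α = atan 0.5 = 26.57°;  2α = 53.13°
edge 0: e_0 = (-1.16, +0.06);  n_0 = (+0.0517, +0.9987)
edge 6: e_6 = (+1.05, +3.12);  n_6 = (+0.9478, -0.3190)
∠(n_0, n_6) = 105.64°
δ = |180° − 105.64°| = 74.36°
74.36° > 2α = 53.13°  →  invalid

δ = 74.36°, invalid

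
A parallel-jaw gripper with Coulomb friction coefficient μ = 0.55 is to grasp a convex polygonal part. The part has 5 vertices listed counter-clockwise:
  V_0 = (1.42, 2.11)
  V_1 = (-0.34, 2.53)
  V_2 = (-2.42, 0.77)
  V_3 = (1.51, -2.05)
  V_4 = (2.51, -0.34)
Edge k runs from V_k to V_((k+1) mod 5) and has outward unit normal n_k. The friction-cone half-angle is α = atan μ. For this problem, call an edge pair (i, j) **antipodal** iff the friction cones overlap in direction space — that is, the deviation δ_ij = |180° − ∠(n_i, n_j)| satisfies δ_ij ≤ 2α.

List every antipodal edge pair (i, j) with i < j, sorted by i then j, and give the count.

α = atan 0.55 = 28.81°;  2α = 57.62°
n_0 = (+0.2321, +0.9727)
n_1 = (-0.6459, +0.7634)
n_2 = (-0.5830, -0.8125)
n_3 = (+0.8632, -0.5048)
n_4 = (+0.9137, +0.4065)
  (0,1): δ = 126.34°  ·
  (0,2): δ = 22.24°  ✓
  (0,3): δ = 73.10°  ·
  (0,4): δ = 127.41°  ·
  (1,2): δ = 75.90°  ·
  (1,3): δ = 19.44°  ✓
  (1,4): δ = 73.75°  ·
  (2,3): δ = 84.66°  ·
  (2,4): δ = 30.35°  ✓
  (3,4): δ = 125.70°  ·
antipodal pairs: 3

count = 3; pairs: (0,2), (1,3), (2,4)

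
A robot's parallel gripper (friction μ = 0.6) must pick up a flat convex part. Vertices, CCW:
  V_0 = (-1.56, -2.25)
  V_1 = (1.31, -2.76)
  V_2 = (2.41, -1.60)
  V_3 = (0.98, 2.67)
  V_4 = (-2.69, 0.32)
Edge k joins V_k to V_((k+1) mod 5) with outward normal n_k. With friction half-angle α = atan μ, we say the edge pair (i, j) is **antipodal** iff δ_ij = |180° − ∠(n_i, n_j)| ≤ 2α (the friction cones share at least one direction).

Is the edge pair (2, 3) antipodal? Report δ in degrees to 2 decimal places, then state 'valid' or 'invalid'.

α = atan 0.6 = 30.96°;  2α = 61.93°
edge 2: e_2 = (-1.43, +4.27);  n_2 = (+0.9482, +0.3176)
edge 3: e_3 = (-3.67, -2.35);  n_3 = (-0.5392, +0.8421)
∠(n_2, n_3) = 104.12°
δ = |180° − 104.12°| = 75.88°
75.88° > 2α = 61.93°  →  invalid

δ = 75.88°, invalid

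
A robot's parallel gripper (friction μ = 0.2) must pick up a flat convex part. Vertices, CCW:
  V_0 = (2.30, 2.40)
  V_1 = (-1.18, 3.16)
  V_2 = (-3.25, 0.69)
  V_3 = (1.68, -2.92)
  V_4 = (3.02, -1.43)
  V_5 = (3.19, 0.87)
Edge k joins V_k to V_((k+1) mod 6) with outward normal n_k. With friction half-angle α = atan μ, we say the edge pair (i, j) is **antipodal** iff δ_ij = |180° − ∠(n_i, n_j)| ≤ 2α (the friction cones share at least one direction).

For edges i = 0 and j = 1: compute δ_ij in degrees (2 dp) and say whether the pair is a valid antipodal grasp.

δ = 117.65°, invalid

α = atan 0.2 = 11.31°;  2α = 22.62°
edge 0: e_0 = (-3.48, +0.76);  n_0 = (+0.2134, +0.9770)
edge 1: e_1 = (-2.07, -2.47);  n_1 = (-0.7664, +0.6423)
∠(n_0, n_1) = 62.35°
δ = |180° − 62.35°| = 117.65°
117.65° > 2α = 22.62°  →  invalid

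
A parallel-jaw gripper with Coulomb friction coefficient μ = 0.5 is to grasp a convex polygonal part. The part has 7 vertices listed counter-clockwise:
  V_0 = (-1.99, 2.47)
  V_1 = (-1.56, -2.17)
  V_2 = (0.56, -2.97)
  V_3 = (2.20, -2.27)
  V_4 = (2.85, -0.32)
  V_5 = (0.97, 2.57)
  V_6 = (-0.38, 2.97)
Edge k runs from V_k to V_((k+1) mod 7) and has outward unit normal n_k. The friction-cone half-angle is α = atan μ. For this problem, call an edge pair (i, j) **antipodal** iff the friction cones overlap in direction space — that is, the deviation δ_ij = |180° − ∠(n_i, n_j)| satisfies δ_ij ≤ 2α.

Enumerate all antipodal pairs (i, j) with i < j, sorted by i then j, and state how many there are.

α = atan 0.5 = 26.57°;  2α = 53.13°
n_0 = (-0.9957, -0.0923)
n_1 = (-0.3531, -0.9356)
n_2 = (+0.3926, -0.9197)
n_3 = (+0.9487, -0.3162)
n_4 = (+0.8382, +0.5453)
n_5 = (+0.2841, +0.9588)
n_6 = (-0.2966, +0.9550)
  (0,1): δ = 115.97°  ·
  (0,2): δ = 72.18°  ·
  (0,3): δ = 23.73°  ✓
  (0,4): δ = 27.75°  ✓
  (0,5): δ = 68.20°  ·
  (0,6): δ = 101.96°  ·
  (1,2): δ = 136.21°  ·
  (1,3): δ = 87.76°  ·
  (1,4): δ = 36.28°  ✓
  (1,5): δ = 4.17°  ✓
  (1,6): δ = 37.93°  ✓
  (2,3): δ = 131.55°  ·
  (2,4): δ = 80.07°  ·
  (2,5): δ = 39.62°  ✓
  (2,6): δ = 5.86°  ✓
  (3,4): δ = 128.52°  ·
  (3,5): δ = 88.07°  ·
  (3,6): δ = 54.31°  ·
  (4,5): δ = 139.55°  ·
  (4,6): δ = 105.79°  ·
  (5,6): δ = 146.24°  ·
antipodal pairs: 7

count = 7; pairs: (0,3), (0,4), (1,4), (1,5), (1,6), (2,5), (2,6)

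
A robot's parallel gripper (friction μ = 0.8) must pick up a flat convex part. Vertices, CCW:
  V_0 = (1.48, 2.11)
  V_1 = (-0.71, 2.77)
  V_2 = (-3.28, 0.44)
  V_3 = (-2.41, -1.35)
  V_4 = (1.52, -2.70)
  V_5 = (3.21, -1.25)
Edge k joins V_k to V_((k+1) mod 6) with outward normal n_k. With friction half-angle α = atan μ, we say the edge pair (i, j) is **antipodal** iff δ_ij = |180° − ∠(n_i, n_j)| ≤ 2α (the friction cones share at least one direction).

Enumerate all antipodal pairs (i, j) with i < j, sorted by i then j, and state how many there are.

count = 9; pairs: (0,2), (0,3), (0,4), (1,3), (1,4), (1,5), (2,4), (2,5), (3,5)

α = atan 0.8 = 38.66°;  2α = 77.32°
n_0 = (+0.2886, +0.9575)
n_1 = (-0.6717, +0.7409)
n_2 = (-0.8994, -0.4371)
n_3 = (-0.3249, -0.9458)
n_4 = (+0.6512, -0.7589)
n_5 = (+0.8891, +0.4578)
  (0,1): δ = 121.03°  ·
  (0,2): δ = 47.31°  ✓
  (0,3): δ = 2.19°  ✓
  (0,4): δ = 57.40°  ✓
  (0,5): δ = 134.01°  ·
  (1,2): δ = 106.27°  ·
  (1,3): δ = 61.15°  ✓
  (1,4): δ = 1.57°  ✓
  (1,5): δ = 75.05°  ✓
  (2,3): δ = 134.88°  ·
  (2,4): δ = 75.29°  ✓
  (2,5): δ = 1.32°  ✓
  (3,4): δ = 120.41°  ·
  (3,5): δ = 43.80°  ✓
  (4,5): δ = 103.39°  ·
antipodal pairs: 9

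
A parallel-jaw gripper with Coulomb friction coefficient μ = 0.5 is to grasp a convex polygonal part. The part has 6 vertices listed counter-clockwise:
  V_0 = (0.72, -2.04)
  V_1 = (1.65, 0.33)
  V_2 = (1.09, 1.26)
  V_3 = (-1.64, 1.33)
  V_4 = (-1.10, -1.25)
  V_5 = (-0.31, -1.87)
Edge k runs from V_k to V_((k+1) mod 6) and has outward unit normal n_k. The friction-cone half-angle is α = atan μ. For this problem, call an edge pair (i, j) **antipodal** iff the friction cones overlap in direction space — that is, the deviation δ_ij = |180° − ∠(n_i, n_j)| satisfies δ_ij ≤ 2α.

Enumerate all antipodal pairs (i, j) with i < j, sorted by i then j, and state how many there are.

count = 6; pairs: (0,3), (1,3), (1,4), (1,5), (2,4), (2,5)

α = atan 0.5 = 26.57°;  2α = 53.13°
n_0 = (+0.9309, -0.3653)
n_1 = (+0.8567, +0.5158)
n_2 = (+0.0256, +0.9997)
n_3 = (-0.9788, -0.2049)
n_4 = (-0.6174, -0.7867)
n_5 = (-0.1628, -0.9867)
  (0,1): δ = 127.52°  ·
  (0,2): δ = 70.04°  ·
  (0,3): δ = 33.25°  ✓
  (0,4): δ = 73.30°  ·
  (0,5): δ = 102.05°  ·
  (1,2): δ = 122.52°  ·
  (1,3): δ = 19.23°  ✓
  (1,4): δ = 20.82°  ✓
  (1,5): δ = 49.57°  ✓
  (2,3): δ = 76.71°  ·
  (2,4): δ = 36.66°  ✓
  (2,5): δ = 7.90°  ✓
  (3,4): δ = 139.95°  ·
  (3,5): δ = 111.19°  ·
  (4,5): δ = 151.25°  ·
antipodal pairs: 6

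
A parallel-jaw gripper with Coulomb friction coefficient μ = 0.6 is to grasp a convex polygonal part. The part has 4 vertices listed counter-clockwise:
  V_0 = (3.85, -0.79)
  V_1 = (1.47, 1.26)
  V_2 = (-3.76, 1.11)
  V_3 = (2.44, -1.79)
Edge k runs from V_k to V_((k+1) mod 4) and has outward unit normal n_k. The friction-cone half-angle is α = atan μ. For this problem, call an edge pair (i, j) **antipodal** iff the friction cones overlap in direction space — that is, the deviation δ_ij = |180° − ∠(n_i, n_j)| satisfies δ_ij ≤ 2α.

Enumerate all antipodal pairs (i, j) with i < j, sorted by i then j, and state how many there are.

count = 3; pairs: (0,2), (1,2), (1,3)

α = atan 0.6 = 30.96°;  2α = 61.93°
n_0 = (+0.6526, +0.7577)
n_1 = (-0.0287, +0.9996)
n_2 = (-0.4237, -0.9058)
n_3 = (+0.5785, -0.8157)
  (0,1): δ = 137.62°  ·
  (0,2): δ = 15.67°  ✓
  (0,3): δ = 76.08°  ·
  (1,2): δ = 26.71°  ✓
  (1,3): δ = 33.70°  ✓
  (2,3): δ = 119.59°  ·
antipodal pairs: 3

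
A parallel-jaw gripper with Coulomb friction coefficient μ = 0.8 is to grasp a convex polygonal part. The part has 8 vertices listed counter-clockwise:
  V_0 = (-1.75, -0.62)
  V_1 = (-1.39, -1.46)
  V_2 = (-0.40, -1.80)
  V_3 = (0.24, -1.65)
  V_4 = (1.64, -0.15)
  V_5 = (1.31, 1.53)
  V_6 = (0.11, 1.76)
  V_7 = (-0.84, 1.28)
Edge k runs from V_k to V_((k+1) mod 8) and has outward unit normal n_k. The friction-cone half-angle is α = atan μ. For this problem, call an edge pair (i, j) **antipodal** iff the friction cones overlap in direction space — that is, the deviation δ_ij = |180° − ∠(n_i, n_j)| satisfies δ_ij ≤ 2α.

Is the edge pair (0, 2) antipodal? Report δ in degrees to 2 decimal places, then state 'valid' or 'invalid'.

α = atan 0.8 = 38.66°;  2α = 77.32°
edge 0: e_0 = (+0.36, -0.84);  n_0 = (-0.9191, -0.3939)
edge 2: e_2 = (+0.64, +0.15);  n_2 = (+0.2282, -0.9736)
∠(n_0, n_2) = 79.99°
δ = |180° − 79.99°| = 100.01°
100.01° > 2α = 77.32°  →  invalid

δ = 100.01°, invalid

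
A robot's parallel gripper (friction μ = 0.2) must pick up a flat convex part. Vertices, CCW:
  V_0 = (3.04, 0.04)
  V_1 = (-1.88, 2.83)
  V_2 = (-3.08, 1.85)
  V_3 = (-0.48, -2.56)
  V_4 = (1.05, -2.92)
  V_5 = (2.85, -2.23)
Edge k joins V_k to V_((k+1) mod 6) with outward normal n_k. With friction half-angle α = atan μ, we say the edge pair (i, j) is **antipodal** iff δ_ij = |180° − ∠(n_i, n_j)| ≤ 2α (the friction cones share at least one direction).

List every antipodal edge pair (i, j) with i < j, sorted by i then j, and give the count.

α = atan 0.2 = 11.31°;  2α = 22.62°
n_0 = (+0.4933, +0.8699)
n_1 = (-0.6325, +0.7745)
n_2 = (-0.8614, -0.5079)
n_3 = (-0.2290, -0.9734)
n_4 = (+0.3579, -0.9337)
n_5 = (+0.9965, -0.0834)
  (0,1): δ = 111.21°  ·
  (0,2): δ = 29.92°  ·
  (0,3): δ = 16.32°  ✓
  (0,4): δ = 50.53°  ·
  (0,5): δ = 114.77°  ·
  (1,2): δ = 98.72°  ·
  (1,3): δ = 52.48°  ·
  (1,4): δ = 18.26°  ✓
  (1,5): δ = 45.98°  ·
  (2,3): δ = 133.76°  ·
  (2,4): δ = 99.55°  ·
  (2,5): δ = 35.31°  ·
  (3,4): δ = 145.79°  ·
  (3,5): δ = 81.54°  ·
  (4,5): δ = 115.76°  ·
antipodal pairs: 2

count = 2; pairs: (0,3), (1,4)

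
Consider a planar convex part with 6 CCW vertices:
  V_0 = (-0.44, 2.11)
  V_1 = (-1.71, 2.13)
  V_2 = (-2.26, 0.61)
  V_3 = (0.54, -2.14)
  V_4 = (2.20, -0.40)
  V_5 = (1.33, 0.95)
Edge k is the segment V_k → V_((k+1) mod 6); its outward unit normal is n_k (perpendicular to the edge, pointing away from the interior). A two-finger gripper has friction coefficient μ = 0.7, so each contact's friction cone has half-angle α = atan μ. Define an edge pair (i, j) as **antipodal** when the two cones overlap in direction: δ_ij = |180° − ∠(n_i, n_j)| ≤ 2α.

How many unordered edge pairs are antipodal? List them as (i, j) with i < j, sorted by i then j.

count = 6; pairs: (0,2), (0,3), (1,3), (1,4), (2,4), (2,5)

α = atan 0.7 = 34.99°;  2α = 69.98°
n_0 = (+0.0157, +0.9999)
n_1 = (-0.9403, +0.3403)
n_2 = (-0.7007, -0.7134)
n_3 = (+0.7235, -0.6903)
n_4 = (+0.8406, +0.5417)
n_5 = (+0.5481, +0.8364)
  (0,1): δ = 108.99°  ·
  (0,2): δ = 43.58°  ✓
  (0,3): δ = 47.25°  ✓
  (0,4): δ = 123.70°  ·
  (0,5): δ = 147.66°  ·
  (1,2): δ = 114.59°  ·
  (1,3): δ = 23.76°  ✓
  (1,4): δ = 52.69°  ✓
  (1,5): δ = 76.65°  ·
  (2,3): δ = 89.17°  ·
  (2,4): δ = 12.72°  ✓
  (2,5): δ = 11.24°  ✓
  (3,4): δ = 103.55°  ·
  (3,5): δ = 79.59°  ·
  (4,5): δ = 156.04°  ·
antipodal pairs: 6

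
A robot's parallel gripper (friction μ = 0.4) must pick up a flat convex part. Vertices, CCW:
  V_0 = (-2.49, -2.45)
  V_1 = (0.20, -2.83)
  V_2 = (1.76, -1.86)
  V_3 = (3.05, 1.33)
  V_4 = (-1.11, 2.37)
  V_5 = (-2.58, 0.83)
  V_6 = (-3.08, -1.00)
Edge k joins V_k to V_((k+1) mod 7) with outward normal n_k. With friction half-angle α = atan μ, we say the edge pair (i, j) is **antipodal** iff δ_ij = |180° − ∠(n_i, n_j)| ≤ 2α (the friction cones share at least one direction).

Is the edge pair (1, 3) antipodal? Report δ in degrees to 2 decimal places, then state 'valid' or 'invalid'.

δ = 45.91°, invalid

α = atan 0.4 = 21.80°;  2α = 43.60°
edge 1: e_1 = (+1.56, +0.97);  n_1 = (+0.5280, -0.8492)
edge 3: e_3 = (-4.16, +1.04);  n_3 = (+0.2425, +0.9701)
∠(n_1, n_3) = 134.09°
δ = |180° − 134.09°| = 45.91°
45.91° > 2α = 43.60°  →  invalid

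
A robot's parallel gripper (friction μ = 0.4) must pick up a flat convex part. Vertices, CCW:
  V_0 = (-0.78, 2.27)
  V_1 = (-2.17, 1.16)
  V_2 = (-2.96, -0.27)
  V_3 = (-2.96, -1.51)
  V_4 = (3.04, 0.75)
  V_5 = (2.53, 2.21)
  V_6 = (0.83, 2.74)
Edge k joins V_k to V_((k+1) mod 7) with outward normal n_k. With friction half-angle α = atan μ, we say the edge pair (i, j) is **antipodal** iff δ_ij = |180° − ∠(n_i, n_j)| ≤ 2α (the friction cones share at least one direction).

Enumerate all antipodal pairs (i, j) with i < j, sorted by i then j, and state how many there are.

count = 5; pairs: (0,3), (1,3), (2,4), (3,5), (3,6)

α = atan 0.4 = 21.80°;  2α = 43.60°
n_0 = (-0.6240, +0.7814)
n_1 = (-0.8753, +0.4836)
n_2 = (-1.0000, -0.0000)
n_3 = (+0.3525, -0.9358)
n_4 = (+0.9441, +0.3298)
n_5 = (+0.2976, +0.9547)
n_6 = (-0.2802, +0.9599)
  (0,1): δ = 157.53°  ·
  (0,2): δ = 128.61°  ·
  (0,3): δ = 17.97°  ✓
  (0,4): δ = 70.65°  ·
  (0,5): δ = 124.07°  ·
  (0,6): δ = 157.66°  ·
  (1,2): δ = 151.08°  ·
  (1,3): δ = 40.44°  ✓
  (1,4): δ = 48.17°  ·
  (1,5): δ = 101.60°  ·
  (1,6): δ = 135.19°  ·
  (2,3): δ = 69.36°  ·
  (2,4): δ = 19.26°  ✓
  (2,5): δ = 72.68°  ·
  (2,6): δ = 106.27°  ·
  (3,4): δ = 91.38°  ·
  (3,5): δ = 37.96°  ✓
  (3,6): δ = 4.37°  ✓
  (4,5): δ = 126.57°  ·
  (4,6): δ = 92.98°  ·
  (5,6): δ = 146.41°  ·
antipodal pairs: 5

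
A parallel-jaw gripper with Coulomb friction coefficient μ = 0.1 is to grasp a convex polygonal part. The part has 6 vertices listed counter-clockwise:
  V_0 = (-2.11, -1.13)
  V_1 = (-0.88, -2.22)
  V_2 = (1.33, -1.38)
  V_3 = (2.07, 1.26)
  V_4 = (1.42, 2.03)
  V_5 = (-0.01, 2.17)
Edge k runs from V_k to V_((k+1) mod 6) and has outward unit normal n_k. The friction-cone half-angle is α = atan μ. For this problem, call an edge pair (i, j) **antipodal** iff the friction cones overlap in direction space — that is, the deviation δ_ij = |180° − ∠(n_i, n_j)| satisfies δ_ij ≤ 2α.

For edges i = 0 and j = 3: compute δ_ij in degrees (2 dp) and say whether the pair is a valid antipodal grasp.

δ = 8.28°, valid

α = atan 0.1 = 5.71°;  2α = 11.42°
edge 0: e_0 = (+1.23, -1.09);  n_0 = (-0.6632, -0.7484)
edge 3: e_3 = (-0.65, +0.77);  n_3 = (+0.7641, +0.6451)
∠(n_0, n_3) = 171.72°
δ = |180° − 171.72°| = 8.28°
8.28° ≤ 2α = 11.42°  →  valid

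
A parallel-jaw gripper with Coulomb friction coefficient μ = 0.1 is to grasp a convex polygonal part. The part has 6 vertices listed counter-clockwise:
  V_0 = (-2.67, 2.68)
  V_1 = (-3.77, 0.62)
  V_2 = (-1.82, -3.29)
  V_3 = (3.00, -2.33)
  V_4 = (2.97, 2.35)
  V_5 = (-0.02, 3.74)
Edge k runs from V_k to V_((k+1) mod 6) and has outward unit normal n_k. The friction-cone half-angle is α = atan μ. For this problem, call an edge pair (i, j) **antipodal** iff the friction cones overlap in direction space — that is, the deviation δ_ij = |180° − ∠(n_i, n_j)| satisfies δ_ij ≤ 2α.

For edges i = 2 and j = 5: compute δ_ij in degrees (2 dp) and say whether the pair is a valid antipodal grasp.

α = atan 0.1 = 5.71°;  2α = 11.42°
edge 2: e_2 = (+4.82, +0.96);  n_2 = (+0.1953, -0.9807)
edge 5: e_5 = (-2.65, -1.06);  n_5 = (-0.3714, +0.9285)
∠(n_2, n_5) = 169.46°
δ = |180° − 169.46°| = 10.54°
10.54° ≤ 2α = 11.42°  →  valid

δ = 10.54°, valid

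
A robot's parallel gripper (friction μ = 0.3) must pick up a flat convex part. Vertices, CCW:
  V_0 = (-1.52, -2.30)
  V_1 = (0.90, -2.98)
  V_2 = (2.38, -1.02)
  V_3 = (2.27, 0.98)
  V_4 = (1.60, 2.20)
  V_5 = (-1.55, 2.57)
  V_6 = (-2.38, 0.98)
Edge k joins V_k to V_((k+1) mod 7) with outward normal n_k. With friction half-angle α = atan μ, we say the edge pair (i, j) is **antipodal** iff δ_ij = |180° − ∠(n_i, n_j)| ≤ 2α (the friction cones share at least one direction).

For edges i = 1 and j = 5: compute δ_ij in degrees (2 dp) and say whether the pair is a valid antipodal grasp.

δ = 9.49°, valid

α = atan 0.3 = 16.70°;  2α = 33.40°
edge 1: e_1 = (+1.48, +1.96);  n_1 = (+0.7980, -0.6026)
edge 5: e_5 = (-0.83, -1.59);  n_5 = (-0.8865, +0.4628)
∠(n_1, n_5) = 170.51°
δ = |180° − 170.51°| = 9.49°
9.49° ≤ 2α = 33.40°  →  valid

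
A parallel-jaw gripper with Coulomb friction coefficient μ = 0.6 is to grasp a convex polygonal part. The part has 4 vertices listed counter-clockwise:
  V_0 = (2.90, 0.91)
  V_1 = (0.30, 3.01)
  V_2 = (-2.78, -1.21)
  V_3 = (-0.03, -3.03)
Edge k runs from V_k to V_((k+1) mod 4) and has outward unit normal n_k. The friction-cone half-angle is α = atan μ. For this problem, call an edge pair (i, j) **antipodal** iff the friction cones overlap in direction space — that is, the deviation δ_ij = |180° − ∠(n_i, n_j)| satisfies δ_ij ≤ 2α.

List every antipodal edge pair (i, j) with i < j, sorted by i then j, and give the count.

count = 2; pairs: (0,2), (1,3)

α = atan 0.6 = 30.96°;  2α = 61.93°
n_0 = (+0.6283, +0.7779)
n_1 = (-0.8077, +0.5895)
n_2 = (-0.5519, -0.8339)
n_3 = (+0.8024, -0.5967)
  (0,1): δ = 87.20°  ·
  (0,2): δ = 5.43°  ✓
  (0,3): δ = 92.29°  ·
  (1,2): δ = 87.37°  ·
  (1,3): δ = 0.51°  ✓
  (2,3): δ = 93.14°  ·
antipodal pairs: 2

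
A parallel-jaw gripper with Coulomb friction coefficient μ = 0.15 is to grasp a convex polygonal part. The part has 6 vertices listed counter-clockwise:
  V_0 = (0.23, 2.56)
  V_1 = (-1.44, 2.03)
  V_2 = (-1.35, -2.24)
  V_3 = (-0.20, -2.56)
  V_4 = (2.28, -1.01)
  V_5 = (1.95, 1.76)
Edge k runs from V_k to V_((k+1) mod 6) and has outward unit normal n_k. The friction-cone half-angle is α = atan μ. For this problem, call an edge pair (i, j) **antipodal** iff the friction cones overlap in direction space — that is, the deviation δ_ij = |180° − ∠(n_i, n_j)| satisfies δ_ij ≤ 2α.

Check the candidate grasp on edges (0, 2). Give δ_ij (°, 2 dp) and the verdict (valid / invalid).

δ = 33.16°, invalid

α = atan 0.15 = 8.53°;  2α = 17.06°
edge 0: e_0 = (-1.67, -0.53);  n_0 = (-0.3025, +0.9532)
edge 2: e_2 = (+1.15, -0.32);  n_2 = (-0.2681, -0.9634)
∠(n_0, n_2) = 146.84°
δ = |180° − 146.84°| = 33.16°
33.16° > 2α = 17.06°  →  invalid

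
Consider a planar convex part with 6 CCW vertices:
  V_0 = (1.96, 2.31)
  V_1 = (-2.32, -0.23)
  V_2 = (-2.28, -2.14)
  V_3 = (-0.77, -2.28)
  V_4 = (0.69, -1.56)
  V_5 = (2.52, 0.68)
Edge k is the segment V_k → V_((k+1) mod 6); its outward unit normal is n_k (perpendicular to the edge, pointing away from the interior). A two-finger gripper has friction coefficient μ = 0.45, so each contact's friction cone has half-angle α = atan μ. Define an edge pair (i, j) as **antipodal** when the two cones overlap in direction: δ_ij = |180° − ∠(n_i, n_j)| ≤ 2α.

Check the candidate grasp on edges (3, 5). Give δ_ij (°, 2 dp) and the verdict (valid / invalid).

δ = 97.29°, invalid

α = atan 0.45 = 24.23°;  2α = 48.46°
edge 3: e_3 = (+1.46, +0.72);  n_3 = (+0.4423, -0.8969)
edge 5: e_5 = (-0.56, +1.63);  n_5 = (+0.9457, +0.3249)
∠(n_3, n_5) = 82.71°
δ = |180° − 82.71°| = 97.29°
97.29° > 2α = 48.46°  →  invalid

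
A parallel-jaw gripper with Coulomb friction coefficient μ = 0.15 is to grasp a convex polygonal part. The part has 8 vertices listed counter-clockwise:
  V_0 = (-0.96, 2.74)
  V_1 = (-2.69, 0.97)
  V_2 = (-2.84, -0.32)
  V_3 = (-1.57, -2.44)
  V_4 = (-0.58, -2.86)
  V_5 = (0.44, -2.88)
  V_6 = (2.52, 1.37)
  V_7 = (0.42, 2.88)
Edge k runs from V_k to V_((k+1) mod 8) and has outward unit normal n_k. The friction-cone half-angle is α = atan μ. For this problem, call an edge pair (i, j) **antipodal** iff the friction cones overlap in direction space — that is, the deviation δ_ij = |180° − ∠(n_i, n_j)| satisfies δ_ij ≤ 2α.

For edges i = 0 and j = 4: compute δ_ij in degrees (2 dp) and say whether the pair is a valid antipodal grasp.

α = atan 0.15 = 8.53°;  2α = 17.06°
edge 0: e_0 = (-1.73, -1.77);  n_0 = (-0.7151, +0.6990)
edge 4: e_4 = (+1.02, -0.02);  n_4 = (-0.0196, -0.9998)
∠(n_0, n_4) = 133.22°
δ = |180° − 133.22°| = 46.78°
46.78° > 2α = 17.06°  →  invalid

δ = 46.78°, invalid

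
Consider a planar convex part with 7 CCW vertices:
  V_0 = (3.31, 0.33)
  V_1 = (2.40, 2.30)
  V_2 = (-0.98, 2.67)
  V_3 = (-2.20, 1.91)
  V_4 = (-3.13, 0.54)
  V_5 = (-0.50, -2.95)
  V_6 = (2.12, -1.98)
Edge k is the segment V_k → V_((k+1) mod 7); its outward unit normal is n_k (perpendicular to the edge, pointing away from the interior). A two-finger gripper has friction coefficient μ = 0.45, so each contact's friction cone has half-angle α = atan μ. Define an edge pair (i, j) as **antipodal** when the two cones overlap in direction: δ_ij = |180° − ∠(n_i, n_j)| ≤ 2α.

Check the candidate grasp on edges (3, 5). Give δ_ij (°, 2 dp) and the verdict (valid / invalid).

δ = 35.51°, valid

α = atan 0.45 = 24.23°;  2α = 48.46°
edge 3: e_3 = (-0.93, -1.37);  n_3 = (-0.8274, +0.5616)
edge 5: e_5 = (+2.62, +0.97);  n_5 = (+0.3472, -0.9378)
∠(n_3, n_5) = 144.49°
δ = |180° − 144.49°| = 35.51°
35.51° ≤ 2α = 48.46°  →  valid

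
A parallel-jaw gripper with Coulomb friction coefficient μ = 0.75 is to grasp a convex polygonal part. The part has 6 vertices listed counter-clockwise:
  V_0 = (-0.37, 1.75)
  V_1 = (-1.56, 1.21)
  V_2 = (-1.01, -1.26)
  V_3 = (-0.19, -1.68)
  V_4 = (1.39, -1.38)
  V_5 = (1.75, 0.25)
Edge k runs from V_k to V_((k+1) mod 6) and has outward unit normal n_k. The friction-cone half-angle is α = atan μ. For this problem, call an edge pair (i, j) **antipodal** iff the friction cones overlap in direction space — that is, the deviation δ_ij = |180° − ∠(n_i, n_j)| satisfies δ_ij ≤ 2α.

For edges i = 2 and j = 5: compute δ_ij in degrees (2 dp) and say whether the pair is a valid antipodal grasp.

α = atan 0.75 = 36.87°;  2α = 73.74°
edge 2: e_2 = (+0.82, -0.42);  n_2 = (-0.4559, -0.8900)
edge 5: e_5 = (-2.12, +1.50);  n_5 = (+0.5776, +0.8163)
∠(n_2, n_5) = 171.84°
δ = |180° − 171.84°| = 8.16°
8.16° ≤ 2α = 73.74°  →  valid

δ = 8.16°, valid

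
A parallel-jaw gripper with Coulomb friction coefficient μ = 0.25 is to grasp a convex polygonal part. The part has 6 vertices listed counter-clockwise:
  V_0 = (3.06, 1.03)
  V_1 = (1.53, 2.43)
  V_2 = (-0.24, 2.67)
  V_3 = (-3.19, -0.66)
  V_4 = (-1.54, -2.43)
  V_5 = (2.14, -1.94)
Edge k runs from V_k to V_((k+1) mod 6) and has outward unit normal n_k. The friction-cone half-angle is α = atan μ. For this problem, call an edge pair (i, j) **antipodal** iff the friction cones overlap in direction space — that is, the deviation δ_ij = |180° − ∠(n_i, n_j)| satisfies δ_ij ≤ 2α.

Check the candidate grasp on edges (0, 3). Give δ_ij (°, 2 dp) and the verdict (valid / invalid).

α = atan 0.25 = 14.04°;  2α = 28.07°
edge 0: e_0 = (-1.53, +1.40);  n_0 = (+0.6751, +0.7378)
edge 3: e_3 = (+1.65, -1.77);  n_3 = (-0.7315, -0.6819)
∠(n_0, n_3) = 175.45°
δ = |180° − 175.45°| = 4.55°
4.55° ≤ 2α = 28.07°  →  valid

δ = 4.55°, valid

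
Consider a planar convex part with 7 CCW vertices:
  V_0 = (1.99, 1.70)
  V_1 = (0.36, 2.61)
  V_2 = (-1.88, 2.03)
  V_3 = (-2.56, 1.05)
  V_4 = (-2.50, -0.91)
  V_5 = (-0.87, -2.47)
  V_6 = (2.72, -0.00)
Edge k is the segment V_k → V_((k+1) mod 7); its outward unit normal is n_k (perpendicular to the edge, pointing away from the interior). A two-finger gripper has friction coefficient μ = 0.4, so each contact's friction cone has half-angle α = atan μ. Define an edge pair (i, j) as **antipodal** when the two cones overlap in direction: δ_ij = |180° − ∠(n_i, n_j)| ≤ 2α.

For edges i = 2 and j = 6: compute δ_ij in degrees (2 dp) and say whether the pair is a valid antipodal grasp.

δ = 58.00°, invalid

α = atan 0.4 = 21.80°;  2α = 43.60°
edge 2: e_2 = (-0.68, -0.98);  n_2 = (-0.8216, +0.5701)
edge 6: e_6 = (-0.73, +1.70);  n_6 = (+0.9189, +0.3946)
∠(n_2, n_6) = 122.00°
δ = |180° − 122.00°| = 58.00°
58.00° > 2α = 43.60°  →  invalid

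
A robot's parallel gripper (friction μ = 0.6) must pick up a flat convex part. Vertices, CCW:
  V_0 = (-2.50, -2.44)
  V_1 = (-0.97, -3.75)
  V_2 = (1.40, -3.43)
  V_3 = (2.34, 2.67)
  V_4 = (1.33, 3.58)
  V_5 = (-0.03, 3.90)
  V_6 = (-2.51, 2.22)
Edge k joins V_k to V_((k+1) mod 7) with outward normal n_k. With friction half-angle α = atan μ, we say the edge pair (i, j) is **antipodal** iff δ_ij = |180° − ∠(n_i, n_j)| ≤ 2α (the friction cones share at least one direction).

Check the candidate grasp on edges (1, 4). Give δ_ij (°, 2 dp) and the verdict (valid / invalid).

δ = 20.93°, valid

α = atan 0.6 = 30.96°;  2α = 61.93°
edge 1: e_1 = (+2.37, +0.32);  n_1 = (+0.1338, -0.9910)
edge 4: e_4 = (-1.36, +0.32);  n_4 = (+0.2290, +0.9734)
∠(n_1, n_4) = 159.07°
δ = |180° − 159.07°| = 20.93°
20.93° ≤ 2α = 61.93°  →  valid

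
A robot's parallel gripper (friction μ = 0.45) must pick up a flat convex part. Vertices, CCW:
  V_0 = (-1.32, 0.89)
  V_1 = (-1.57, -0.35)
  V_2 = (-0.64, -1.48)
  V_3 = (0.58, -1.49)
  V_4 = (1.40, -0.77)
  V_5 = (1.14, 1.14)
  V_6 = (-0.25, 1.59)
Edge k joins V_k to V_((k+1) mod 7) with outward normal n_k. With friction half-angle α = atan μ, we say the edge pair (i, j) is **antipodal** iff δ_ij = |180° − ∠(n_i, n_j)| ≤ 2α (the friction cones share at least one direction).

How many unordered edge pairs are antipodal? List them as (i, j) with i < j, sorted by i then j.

count = 7; pairs: (0,3), (0,4), (1,4), (1,5), (2,5), (2,6), (3,6)

α = atan 0.45 = 24.23°;  2α = 48.46°
n_0 = (-0.9803, +0.1976)
n_1 = (-0.7721, -0.6355)
n_2 = (-0.0082, -1.0000)
n_3 = (+0.6598, -0.7514)
n_4 = (+0.9909, +0.1349)
n_5 = (+0.3080, +0.9514)
n_6 = (-0.5475, +0.8368)
  (0,1): δ = 129.15°  ·
  (0,2): δ = 79.07°  ·
  (0,3): δ = 37.32°  ✓
  (0,4): δ = 19.15°  ✓
  (0,5): δ = 83.46°  ·
  (0,6): δ = 134.59°  ·
  (1,2): δ = 129.92°  ·
  (1,3): δ = 88.17°  ·
  (1,4): δ = 31.70°  ✓
  (1,5): δ = 32.61°  ✓
  (1,6): δ = 83.74°  ·
  (2,3): δ = 138.25°  ·
  (2,4): δ = 81.78°  ·
  (2,5): δ = 17.47°  ✓
  (2,6): δ = 33.66°  ✓
  (3,4): δ = 123.53°  ·
  (3,5): δ = 59.22°  ·
  (3,6): δ = 8.09°  ✓
  (4,5): δ = 115.69°  ·
  (4,6): δ = 64.56°  ·
  (5,6): δ = 128.87°  ·
antipodal pairs: 7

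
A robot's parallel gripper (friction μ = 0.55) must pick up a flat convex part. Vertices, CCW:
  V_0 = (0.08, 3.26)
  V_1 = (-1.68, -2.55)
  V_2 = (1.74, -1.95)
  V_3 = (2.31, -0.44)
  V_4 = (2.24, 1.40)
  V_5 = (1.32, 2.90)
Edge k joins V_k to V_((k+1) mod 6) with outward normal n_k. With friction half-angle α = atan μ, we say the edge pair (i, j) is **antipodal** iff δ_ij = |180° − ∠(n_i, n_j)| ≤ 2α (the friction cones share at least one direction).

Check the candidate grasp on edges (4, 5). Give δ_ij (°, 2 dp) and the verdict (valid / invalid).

α = atan 0.55 = 28.81°;  2α = 57.62°
edge 4: e_4 = (-0.92, +1.50);  n_4 = (+0.8524, +0.5228)
edge 5: e_5 = (-1.24, +0.36);  n_5 = (+0.2788, +0.9603)
∠(n_4, n_5) = 42.29°
δ = |180° − 42.29°| = 137.71°
137.71° > 2α = 57.62°  →  invalid

δ = 137.71°, invalid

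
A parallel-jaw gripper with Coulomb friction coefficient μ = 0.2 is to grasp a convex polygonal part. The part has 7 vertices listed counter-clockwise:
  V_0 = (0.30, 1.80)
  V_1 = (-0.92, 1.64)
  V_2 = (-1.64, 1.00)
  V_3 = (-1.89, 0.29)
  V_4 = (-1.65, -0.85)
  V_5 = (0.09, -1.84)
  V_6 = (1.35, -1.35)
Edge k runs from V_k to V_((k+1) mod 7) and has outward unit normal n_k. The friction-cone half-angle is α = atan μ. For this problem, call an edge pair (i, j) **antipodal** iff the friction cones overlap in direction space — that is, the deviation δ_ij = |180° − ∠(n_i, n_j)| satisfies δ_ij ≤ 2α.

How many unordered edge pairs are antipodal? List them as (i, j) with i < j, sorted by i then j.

α = atan 0.2 = 11.31°;  2α = 22.62°
n_0 = (-0.1300, +0.9915)
n_1 = (-0.6644, +0.7474)
n_2 = (-0.9432, +0.3321)
n_3 = (-0.9785, -0.2060)
n_4 = (-0.4945, -0.8692)
n_5 = (+0.3624, -0.9320)
n_6 = (+0.9487, +0.3162)
  (0,1): δ = 145.84°  ·
  (0,2): δ = 116.87°  ·
  (0,3): δ = 85.58°  ·
  (0,4): δ = 37.11°  ·
  (0,5): δ = 13.78°  ✓
  (0,6): δ = 100.96°  ·
  (1,2): δ = 151.03°  ·
  (1,3): δ = 119.74°  ·
  (1,4): δ = 71.27°  ·
  (1,5): δ = 20.38°  ✓
  (1,6): δ = 66.80°  ·
  (2,3): δ = 148.71°  ·
  (2,4): δ = 100.24°  ·
  (2,5): δ = 49.35°  ·
  (2,6): δ = 37.83°  ·
  (3,4): δ = 131.53°  ·
  (3,5): δ = 80.64°  ·
  (3,6): δ = 6.55°  ✓
  (4,5): δ = 129.11°  ·
  (4,6): δ = 41.93°  ·
  (5,6): δ = 92.82°  ·
antipodal pairs: 3

count = 3; pairs: (0,5), (1,5), (3,6)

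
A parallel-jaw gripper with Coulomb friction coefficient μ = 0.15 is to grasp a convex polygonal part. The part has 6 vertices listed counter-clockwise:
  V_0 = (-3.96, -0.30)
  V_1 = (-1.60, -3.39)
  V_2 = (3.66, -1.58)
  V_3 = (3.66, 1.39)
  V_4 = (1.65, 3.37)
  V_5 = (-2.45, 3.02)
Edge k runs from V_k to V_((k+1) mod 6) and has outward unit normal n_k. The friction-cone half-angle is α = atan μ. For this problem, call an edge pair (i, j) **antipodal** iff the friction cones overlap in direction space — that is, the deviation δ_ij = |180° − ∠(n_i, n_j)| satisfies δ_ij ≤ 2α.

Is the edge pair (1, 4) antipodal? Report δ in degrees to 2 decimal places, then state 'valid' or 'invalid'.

δ = 14.11°, valid

α = atan 0.15 = 8.53°;  2α = 17.06°
edge 1: e_1 = (+5.26, +1.81);  n_1 = (+0.3254, -0.9456)
edge 4: e_4 = (-4.10, -0.35);  n_4 = (-0.0851, +0.9964)
∠(n_1, n_4) = 165.89°
δ = |180° − 165.89°| = 14.11°
14.11° ≤ 2α = 17.06°  →  valid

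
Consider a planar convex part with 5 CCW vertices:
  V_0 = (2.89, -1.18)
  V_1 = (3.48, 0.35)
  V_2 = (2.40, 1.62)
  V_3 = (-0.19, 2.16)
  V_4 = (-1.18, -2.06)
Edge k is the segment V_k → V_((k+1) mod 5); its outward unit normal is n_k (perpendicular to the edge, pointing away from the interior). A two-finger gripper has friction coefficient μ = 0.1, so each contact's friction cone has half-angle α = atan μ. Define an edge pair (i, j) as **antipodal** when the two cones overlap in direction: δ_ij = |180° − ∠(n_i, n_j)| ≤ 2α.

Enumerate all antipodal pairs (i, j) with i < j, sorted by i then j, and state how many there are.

α = atan 0.1 = 5.71°;  2α = 11.42°
n_0 = (+0.9330, -0.3598)
n_1 = (+0.7618, +0.6478)
n_2 = (+0.2041, +0.9789)
n_3 = (-0.9736, +0.2284)
n_4 = (+0.2113, -0.9774)
  (0,1): δ = 118.53°  ·
  (0,2): δ = 80.69°  ·
  (0,3): δ = 7.89°  ✓
  (0,4): δ = 123.29°  ·
  (1,2): δ = 142.15°  ·
  (1,3): δ = 53.58°  ·
  (1,4): δ = 61.82°  ·
  (2,3): δ = 91.43°  ·
  (2,4): δ = 23.98°  ·
  (3,4): δ = 64.60°  ·
antipodal pairs: 1

count = 1; pairs: (0,3)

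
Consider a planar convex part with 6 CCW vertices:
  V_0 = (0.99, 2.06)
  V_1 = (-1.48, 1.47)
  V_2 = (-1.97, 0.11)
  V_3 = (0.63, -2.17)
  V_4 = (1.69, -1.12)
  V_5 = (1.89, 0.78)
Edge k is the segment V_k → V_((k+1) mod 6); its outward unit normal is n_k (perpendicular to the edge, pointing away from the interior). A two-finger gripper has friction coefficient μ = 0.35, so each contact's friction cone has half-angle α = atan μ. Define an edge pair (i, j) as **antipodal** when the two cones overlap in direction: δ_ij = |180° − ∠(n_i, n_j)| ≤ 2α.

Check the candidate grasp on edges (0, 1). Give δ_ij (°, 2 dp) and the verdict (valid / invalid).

δ = 123.25°, invalid

α = atan 0.35 = 19.29°;  2α = 38.58°
edge 0: e_0 = (-2.47, -0.59);  n_0 = (-0.2323, +0.9726)
edge 1: e_1 = (-0.49, -1.36);  n_1 = (-0.9408, +0.3390)
∠(n_0, n_1) = 56.75°
δ = |180° − 56.75°| = 123.25°
123.25° > 2α = 38.58°  →  invalid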